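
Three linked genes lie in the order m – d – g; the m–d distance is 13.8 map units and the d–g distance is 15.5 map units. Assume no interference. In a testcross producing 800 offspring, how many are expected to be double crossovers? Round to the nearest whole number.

17

Map distances give recombination frequencies of 0.138 and 0.155 for the two intervals.
With no interference, expected double-crossover frequency = 0.138 × 0.155 = 0.02139.
Expected number = 0.02139 × 800 = 17.11 ≈ 17.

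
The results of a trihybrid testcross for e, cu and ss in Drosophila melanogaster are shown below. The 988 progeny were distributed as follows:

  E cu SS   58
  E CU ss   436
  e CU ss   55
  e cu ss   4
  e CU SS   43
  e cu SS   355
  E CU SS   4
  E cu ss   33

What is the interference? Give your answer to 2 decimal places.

0.22

The two most frequent reciprocal classes, E CU ss and e cu SS, are the parental types, so the F1 was E CU ss / e cu SS.
The two rarest classes, E CU SS and e cu ss, are the double crossovers. Comparing them with the parentals, only the ss allele has switched, so ss is the middle locus and the order is cu – ss – e.
cu–ss: (76 + 8)/988 = 0.0850; ss–e: (113 + 8)/988 = 0.1225.
Expected DCO frequency = 0.0850 × 0.1225 ≈ 0.01041; observed = 8/988 ≈ 0.00810.
Coefficient of coincidence = 0.00810/0.01041 ≈ 0.78; interference = 1 − 0.78 = 0.22.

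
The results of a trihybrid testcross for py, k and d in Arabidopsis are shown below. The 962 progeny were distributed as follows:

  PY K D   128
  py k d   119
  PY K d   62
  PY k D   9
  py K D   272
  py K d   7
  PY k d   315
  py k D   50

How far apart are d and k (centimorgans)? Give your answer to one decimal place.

13.3 centimorgans

The two most frequent reciprocal classes, PY k d and py K D, are the parental types, so the F1 was PY k d / py K D.
The two rarest classes, PY k D and py K d, are the double crossovers. Comparing them with the parentals, only the d allele has switched, so d is the middle locus and the order is k – d – py.
Crossovers in the k–d interval produce the single-crossover classes PY K d and py k D (62 + 50 = 112) plus the double crossovers (16).
RF(k–d) = (112 + 16) / 962 = 128/962 = 0.1331 → 13.3 centimorgans.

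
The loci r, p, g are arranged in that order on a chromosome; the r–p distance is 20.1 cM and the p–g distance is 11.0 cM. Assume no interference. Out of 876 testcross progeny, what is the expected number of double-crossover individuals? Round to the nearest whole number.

19

Map distances give recombination frequencies of 0.201 and 0.110 for the two intervals.
With no interference, expected double-crossover frequency = 0.201 × 0.110 = 0.02211.
Expected number = 0.02211 × 876 = 19.37 ≈ 19.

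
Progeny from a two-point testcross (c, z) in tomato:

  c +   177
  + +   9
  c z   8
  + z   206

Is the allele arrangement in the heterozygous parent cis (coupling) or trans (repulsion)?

The two most frequent classes are + z (206) and c + (177); these are the parental (non-recombinant) types.
So the F1 carried + z on one chromosome and c + on the other — the recessive alleles are on opposite chromosomes (trans / repulsion).

trans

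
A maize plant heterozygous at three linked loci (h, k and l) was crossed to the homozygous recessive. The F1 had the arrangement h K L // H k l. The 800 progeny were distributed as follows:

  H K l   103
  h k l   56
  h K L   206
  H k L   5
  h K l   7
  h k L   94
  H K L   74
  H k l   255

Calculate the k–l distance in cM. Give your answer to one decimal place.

26.1 cM

The two rarest classes, h K l and H k L, are the double crossovers. Comparing them with the parentals, only the l allele has switched, so l is the middle locus and the order is h – l – k.
Crossovers in the l–k interval produce the single-crossover classes h k L and H K l (94 + 103 = 197) plus the double crossovers (12).
RF(l–k) = (197 + 12) / 800 = 209/800 = 0.2612 → 26.1 cM.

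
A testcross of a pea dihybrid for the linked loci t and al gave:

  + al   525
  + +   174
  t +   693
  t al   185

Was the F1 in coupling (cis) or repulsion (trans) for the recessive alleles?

trans

The two most frequent classes are + al (525) and t + (693); these are the parental (non-recombinant) types.
So the F1 carried + al on one chromosome and t + on the other — the recessive alleles are on opposite chromosomes (trans / repulsion).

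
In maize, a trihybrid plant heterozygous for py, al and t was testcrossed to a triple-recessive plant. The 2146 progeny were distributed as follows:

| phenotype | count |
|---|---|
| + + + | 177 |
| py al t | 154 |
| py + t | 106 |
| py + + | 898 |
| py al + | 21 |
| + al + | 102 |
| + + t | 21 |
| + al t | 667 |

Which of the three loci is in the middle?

The two most frequent reciprocal classes, py + + and + al t, are the parental types, so the F1 was py + + / + al t.
The two rarest classes, py al + and + + t, are the double crossovers. Comparing them with the parentals, only the al allele has switched, so al is the middle locus and the order is t – al – py.

al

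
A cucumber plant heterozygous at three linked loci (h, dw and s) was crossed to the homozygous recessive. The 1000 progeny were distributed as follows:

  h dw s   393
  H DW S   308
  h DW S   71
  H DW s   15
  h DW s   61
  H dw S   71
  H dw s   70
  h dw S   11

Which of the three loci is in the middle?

s

The two most frequent reciprocal classes, h dw s and H DW S, are the parental types, so the F1 was h dw s / H DW S.
The two rarest classes, h dw S and H DW s, are the double crossovers. Comparing them with the parentals, only the s allele has switched, so s is the middle locus and the order is h – s – dw.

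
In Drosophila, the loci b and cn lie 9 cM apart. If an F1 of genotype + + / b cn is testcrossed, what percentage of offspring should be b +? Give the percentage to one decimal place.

A map distance of 9 cM corresponds to a recombination frequency of 0.090.
The F1 is + + / b cn, so b + is a recombinant gamete class with expected frequency r/2 = 0.090/2 = 0.0450.
That is 0.0450 = 4.5% of the progeny.

4.5%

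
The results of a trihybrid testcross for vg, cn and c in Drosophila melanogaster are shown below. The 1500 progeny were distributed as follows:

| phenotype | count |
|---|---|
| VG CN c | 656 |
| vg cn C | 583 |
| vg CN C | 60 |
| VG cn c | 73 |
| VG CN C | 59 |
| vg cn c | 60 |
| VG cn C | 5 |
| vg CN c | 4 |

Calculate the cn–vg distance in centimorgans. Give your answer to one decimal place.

9.5 centimorgans

The two most frequent reciprocal classes, vg cn C and VG CN c, are the parental types, so the F1 was vg cn C / VG CN c.
The two rarest classes, VG cn C and vg CN c, are the double crossovers. Comparing them with the parentals, only the vg allele has switched, so vg is the middle locus and the order is cn – vg – c.
Crossovers in the cn–vg interval produce the single-crossover classes vg CN C and VG cn c (60 + 73 = 133) plus the double crossovers (9).
RF(cn–vg) = (133 + 9) / 1500 = 142/1500 = 0.0947 → 9.5 centimorgans.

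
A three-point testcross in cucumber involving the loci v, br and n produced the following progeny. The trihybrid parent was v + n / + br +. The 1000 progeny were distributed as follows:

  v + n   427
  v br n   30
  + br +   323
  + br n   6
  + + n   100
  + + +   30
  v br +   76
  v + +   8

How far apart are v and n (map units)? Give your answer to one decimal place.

The two rarest classes, v + + and + br n, are the double crossovers. Comparing them with the parentals, only the n allele has switched, so n is the middle locus and the order is br – n – v.
Crossovers in the n–v interval produce the single-crossover classes + + n and v br + (100 + 76 = 176) plus the double crossovers (14).
RF(n–v) = (176 + 14) / 1000 = 190/1000 = 0.1900 → 19.0 map units.

19.0 map units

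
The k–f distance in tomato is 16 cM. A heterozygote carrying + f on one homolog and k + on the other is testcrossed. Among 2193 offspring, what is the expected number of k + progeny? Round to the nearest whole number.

A map distance of 16 cM corresponds to a recombination frequency of 0.160.
The F1 is + f / k +, so k + is a parental gamete class with expected frequency (1 − r)/2 = 0.840/2 = 0.4200.
Expected number = 0.4200 × 2193 = 921.06 ≈ 921.

921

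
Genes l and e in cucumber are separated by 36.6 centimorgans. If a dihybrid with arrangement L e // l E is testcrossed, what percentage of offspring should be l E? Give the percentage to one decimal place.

A map distance of 36.6 centimorgans corresponds to a recombination frequency of 0.366.
The F1 is L e / l E, so l E is a parental gamete class with expected frequency (1 − r)/2 = 0.634/2 = 0.3170.
That is 0.3170 = 31.7% of the progeny.

31.7%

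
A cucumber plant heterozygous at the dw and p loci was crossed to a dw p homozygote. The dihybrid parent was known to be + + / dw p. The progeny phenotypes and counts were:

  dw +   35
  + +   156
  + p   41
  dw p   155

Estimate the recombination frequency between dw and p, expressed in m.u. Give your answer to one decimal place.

The recombinant classes are + p and dw +: 41 + 35 = 76.
Recombination frequency = 76/387 = 0.1964 ≈ 19.6%, i.e. 19.6 m.u.

19.6 m.u.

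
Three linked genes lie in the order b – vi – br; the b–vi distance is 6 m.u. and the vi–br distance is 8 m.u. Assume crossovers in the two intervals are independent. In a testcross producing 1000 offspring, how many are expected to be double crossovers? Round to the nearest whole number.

5

Map distances give recombination frequencies of 0.060 and 0.080 for the two intervals.
With no interference, expected double-crossover frequency = 0.060 × 0.080 = 0.00480.
Expected number = 0.00480 × 1000 = 4.80 ≈ 5.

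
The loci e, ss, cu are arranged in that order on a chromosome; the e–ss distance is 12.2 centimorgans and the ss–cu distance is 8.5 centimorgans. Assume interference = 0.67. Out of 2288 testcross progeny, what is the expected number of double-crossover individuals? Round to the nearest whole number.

8

Map distances give recombination frequencies of 0.122 and 0.085 for the two intervals.
With interference 0.67 (so coincidence = 0.33), expected double-crossover frequency = 0.122 × 0.085 × 0.33 = 0.00342.
Expected number = 0.00342 × 2288 = 7.83 ≈ 8.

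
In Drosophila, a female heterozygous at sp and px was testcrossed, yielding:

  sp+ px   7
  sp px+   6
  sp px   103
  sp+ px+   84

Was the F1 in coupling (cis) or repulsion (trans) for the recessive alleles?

The two most frequent classes are sp+ px+ (84) and sp px (103); these are the parental (non-recombinant) types.
So the F1 carried sp+ px+ on one chromosome and sp px on the other — the recessive alleles are on the same chromosome (cis / coupling).

cis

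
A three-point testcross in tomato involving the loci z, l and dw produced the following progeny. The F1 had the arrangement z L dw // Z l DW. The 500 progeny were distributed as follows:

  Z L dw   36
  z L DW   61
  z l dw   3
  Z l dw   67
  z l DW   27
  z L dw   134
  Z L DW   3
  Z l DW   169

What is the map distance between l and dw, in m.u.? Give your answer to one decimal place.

26.8 m.u.

The two rarest classes, z l dw and Z L DW, are the double crossovers. Comparing them with the parentals, only the l allele has switched, so l is the middle locus and the order is z – l – dw.
Crossovers in the l–dw interval produce the single-crossover classes z L DW and Z l dw (61 + 67 = 128) plus the double crossovers (6).
RF(l–dw) = (128 + 6) / 500 = 134/500 = 0.2680 → 26.8 m.u.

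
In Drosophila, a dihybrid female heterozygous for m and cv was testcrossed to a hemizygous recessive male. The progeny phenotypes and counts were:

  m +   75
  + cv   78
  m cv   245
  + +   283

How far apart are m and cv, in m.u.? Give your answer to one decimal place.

22.5 m.u.

The two most frequent classes, + + (283) and m cv (245), are the parental types, so the F1 was + + / m cv.
The recombinant classes are + cv and m +: 78 + 75 = 153.
Recombination frequency = 153/681 = 0.2247 ≈ 22.5%, i.e. 22.5 m.u.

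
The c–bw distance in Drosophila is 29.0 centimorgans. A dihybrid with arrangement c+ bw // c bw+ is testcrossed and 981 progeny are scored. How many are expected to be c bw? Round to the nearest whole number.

A map distance of 29.0 centimorgans corresponds to a recombination frequency of 0.290.
The F1 is c+ bw / c bw+, so c bw is a recombinant gamete class with expected frequency r/2 = 0.290/2 = 0.1450.
Expected number = 0.1450 × 981 = 142.24 ≈ 142.

142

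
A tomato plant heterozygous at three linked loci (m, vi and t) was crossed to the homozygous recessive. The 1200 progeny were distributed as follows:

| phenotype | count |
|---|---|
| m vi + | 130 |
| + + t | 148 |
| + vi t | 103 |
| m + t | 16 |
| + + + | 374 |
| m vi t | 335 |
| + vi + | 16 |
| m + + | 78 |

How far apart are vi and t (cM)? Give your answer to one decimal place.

25.8 cM

The two most frequent reciprocal classes, + + + and m vi t, are the parental types, so the F1 was + + + / m vi t.
The two rarest classes, + vi + and m + t, are the double crossovers. Comparing them with the parentals, only the vi allele has switched, so vi is the middle locus and the order is t – vi – m.
Crossovers in the t–vi interval produce the single-crossover classes + + t and m vi + (148 + 130 = 278) plus the double crossovers (32).
RF(t–vi) = (278 + 32) / 1200 = 310/1200 = 0.2583 → 25.8 cM.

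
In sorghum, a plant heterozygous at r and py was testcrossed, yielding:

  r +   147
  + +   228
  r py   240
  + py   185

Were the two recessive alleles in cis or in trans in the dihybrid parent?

cis

The two most frequent classes are + + (228) and r py (240); these are the parental (non-recombinant) types.
So the F1 carried + + on one chromosome and r py on the other — the recessive alleles are on the same chromosome (cis / coupling).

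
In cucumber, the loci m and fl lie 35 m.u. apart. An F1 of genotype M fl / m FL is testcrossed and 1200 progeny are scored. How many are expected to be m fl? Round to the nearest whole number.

A map distance of 35 m.u. corresponds to a recombination frequency of 0.350.
The F1 is M fl / m FL, so m fl is a recombinant gamete class with expected frequency r/2 = 0.350/2 = 0.1750.
Expected number = 0.1750 × 1200 = 210.00 ≈ 210.

210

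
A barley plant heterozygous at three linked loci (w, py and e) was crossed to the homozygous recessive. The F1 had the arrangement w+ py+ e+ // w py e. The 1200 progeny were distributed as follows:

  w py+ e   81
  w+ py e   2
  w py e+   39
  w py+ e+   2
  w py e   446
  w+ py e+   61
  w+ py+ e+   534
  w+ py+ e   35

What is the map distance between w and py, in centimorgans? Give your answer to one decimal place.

The two rarest classes, w py+ e+ and w+ py e, are the double crossovers. Comparing them with the parentals, only the w allele has switched, so w is the middle locus and the order is py – w – e.
Crossovers in the py–w interval produce the single-crossover classes w+ py e+ and w py+ e (61 + 81 = 142) plus the double crossovers (4).
RF(py–w) = (142 + 4) / 1200 = 146/1200 = 0.1217 → 12.2 centimorgans.

12.2 centimorgans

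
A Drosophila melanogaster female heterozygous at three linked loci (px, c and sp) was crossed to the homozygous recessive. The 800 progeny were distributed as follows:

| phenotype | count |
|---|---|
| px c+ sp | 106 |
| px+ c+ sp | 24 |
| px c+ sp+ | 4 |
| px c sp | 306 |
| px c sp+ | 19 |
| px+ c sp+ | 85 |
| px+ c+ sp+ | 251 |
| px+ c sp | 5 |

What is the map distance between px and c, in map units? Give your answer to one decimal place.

25.0 map units

The two most frequent reciprocal classes, px c sp and px+ c+ sp+, are the parental types, so the F1 was px c sp / px+ c+ sp+.
The two rarest classes, px+ c sp and px c+ sp+, are the double crossovers. Comparing them with the parentals, only the px allele has switched, so px is the middle locus and the order is c – px – sp.
Crossovers in the c–px interval produce the single-crossover classes px c+ sp and px+ c sp+ (106 + 85 = 191) plus the double crossovers (9).
RF(c–px) = (191 + 9) / 800 = 200/800 = 0.2500 → 25.0 map units.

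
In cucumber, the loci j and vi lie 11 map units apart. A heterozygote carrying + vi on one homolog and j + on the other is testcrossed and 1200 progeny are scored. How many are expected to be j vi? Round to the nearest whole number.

A map distance of 11 map units corresponds to a recombination frequency of 0.110.
The F1 is + vi / j +, so j vi is a recombinant gamete class with expected frequency r/2 = 0.110/2 = 0.0550.
Expected number = 0.0550 × 1200 = 66.00 ≈ 66.

66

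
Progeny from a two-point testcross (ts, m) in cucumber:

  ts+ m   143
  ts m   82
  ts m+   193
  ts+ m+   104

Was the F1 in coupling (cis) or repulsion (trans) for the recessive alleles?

trans

The two most frequent classes are ts+ m (143) and ts m+ (193); these are the parental (non-recombinant) types.
So the F1 carried ts+ m on one chromosome and ts m+ on the other — the recessive alleles are on opposite chromosomes (trans / repulsion).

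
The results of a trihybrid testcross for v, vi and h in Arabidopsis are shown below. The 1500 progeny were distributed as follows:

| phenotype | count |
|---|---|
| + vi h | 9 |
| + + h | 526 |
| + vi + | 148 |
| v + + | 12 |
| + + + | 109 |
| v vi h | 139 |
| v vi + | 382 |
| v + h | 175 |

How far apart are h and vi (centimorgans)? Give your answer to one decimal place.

The two most frequent reciprocal classes, + + h and v vi +, are the parental types, so the F1 was + + h / v vi +.
The two rarest classes, + vi h and v + +, are the double crossovers. Comparing them with the parentals, only the vi allele has switched, so vi is the middle locus and the order is v – vi – h.
Crossovers in the vi–h interval produce the single-crossover classes + + + and v vi h (109 + 139 = 248) plus the double crossovers (21).
RF(vi–h) = (248 + 21) / 1500 = 269/1500 = 0.1793 → 17.9 centimorgans.

17.9 centimorgans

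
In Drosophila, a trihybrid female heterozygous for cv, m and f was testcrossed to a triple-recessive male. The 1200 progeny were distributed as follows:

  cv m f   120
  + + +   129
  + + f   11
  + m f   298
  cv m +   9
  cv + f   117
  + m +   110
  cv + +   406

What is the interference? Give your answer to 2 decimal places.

0.64

The two most frequent reciprocal classes, cv + + and + m f, are the parental types, so the F1 was cv + + / + m f.
The two rarest classes, cv m + and + + f, are the double crossovers. Comparing them with the parentals, only the m allele has switched, so m is the middle locus and the order is cv – m – f.
cv–m: (249 + 20)/1200 = 0.2242; m–f: (227 + 20)/1200 = 0.2058.
Expected DCO frequency = 0.2242 × 0.2058 ≈ 0.04614; observed = 20/1200 ≈ 0.01667.
Coefficient of coincidence = 0.01667/0.04614 ≈ 0.36; interference = 1 − 0.36 = 0.64.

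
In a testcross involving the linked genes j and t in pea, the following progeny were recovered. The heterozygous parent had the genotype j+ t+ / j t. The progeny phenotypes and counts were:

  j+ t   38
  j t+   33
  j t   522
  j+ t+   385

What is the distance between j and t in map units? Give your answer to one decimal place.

7.3 map units

The recombinant classes are j+ t and j t+: 38 + 33 = 71.
Recombination frequency = 71/978 = 0.0726 ≈ 7.3%, i.e. 7.3 map units.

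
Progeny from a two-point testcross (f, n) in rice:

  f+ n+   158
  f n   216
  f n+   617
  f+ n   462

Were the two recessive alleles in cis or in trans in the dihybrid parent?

trans

The two most frequent classes are f+ n (462) and f n+ (617); these are the parental (non-recombinant) types.
So the F1 carried f+ n on one chromosome and f n+ on the other — the recessive alleles are on opposite chromosomes (trans / repulsion).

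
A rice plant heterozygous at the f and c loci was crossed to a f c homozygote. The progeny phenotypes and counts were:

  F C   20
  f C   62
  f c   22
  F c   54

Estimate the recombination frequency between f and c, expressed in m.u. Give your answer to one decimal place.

26.6 m.u.

The two most frequent classes, F c (54) and f C (62), are the parental types, so the F1 was F c / f C.
The recombinant classes are F C and f c: 20 + 22 = 42.
Recombination frequency = 42/158 = 0.2658 ≈ 26.6%, i.e. 26.6 m.u.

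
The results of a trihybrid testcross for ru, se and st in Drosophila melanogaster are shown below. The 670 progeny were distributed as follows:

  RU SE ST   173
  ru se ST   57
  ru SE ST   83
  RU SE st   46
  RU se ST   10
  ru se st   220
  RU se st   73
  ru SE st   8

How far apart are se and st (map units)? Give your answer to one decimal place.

18.1 map units

The two most frequent reciprocal classes, RU SE ST and ru se st, are the parental types, so the F1 was RU SE ST / ru se st.
The two rarest classes, RU se ST and ru SE st, are the double crossovers. Comparing them with the parentals, only the se allele has switched, so se is the middle locus and the order is ru – se – st.
Crossovers in the se–st interval produce the single-crossover classes RU SE st and ru se ST (46 + 57 = 103) plus the double crossovers (18).
RF(se–st) = (103 + 18) / 670 = 121/670 = 0.1806 → 18.1 map units.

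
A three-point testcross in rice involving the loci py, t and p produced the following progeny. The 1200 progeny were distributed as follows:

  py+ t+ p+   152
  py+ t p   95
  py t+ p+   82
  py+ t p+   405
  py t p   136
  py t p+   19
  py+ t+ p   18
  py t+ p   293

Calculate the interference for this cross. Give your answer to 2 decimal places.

0.36

The two most frequent reciprocal classes, py t+ p and py+ t p+, are the parental types, so the F1 was py t+ p / py+ t p+.
The two rarest classes, py+ t+ p and py t p+, are the double crossovers. Comparing them with the parentals, only the py allele has switched, so py is the middle locus and the order is p – py – t.
p–py: (177 + 37)/1200 = 0.1783; py–t: (288 + 37)/1200 = 0.2708.
Expected DCO frequency = 0.1783 × 0.2708 ≈ 0.04828; observed = 37/1200 ≈ 0.03083.
Coefficient of coincidence = 0.03083/0.04828 ≈ 0.64; interference = 1 − 0.64 = 0.36.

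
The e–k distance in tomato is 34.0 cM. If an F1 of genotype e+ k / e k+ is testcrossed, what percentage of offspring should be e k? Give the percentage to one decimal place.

17.0%

A map distance of 34.0 cM corresponds to a recombination frequency of 0.340.
The F1 is e+ k / e k+, so e k is a recombinant gamete class with expected frequency r/2 = 0.340/2 = 0.1700.
That is 0.1700 = 17.0% of the progeny.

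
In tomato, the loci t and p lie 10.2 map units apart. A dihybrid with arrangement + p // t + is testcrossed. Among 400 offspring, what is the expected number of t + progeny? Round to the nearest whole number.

A map distance of 10.2 map units corresponds to a recombination frequency of 0.102.
The F1 is + p / t +, so t + is a parental gamete class with expected frequency (1 − r)/2 = 0.898/2 = 0.4490.
Expected number = 0.4490 × 400 = 179.60 ≈ 180.

180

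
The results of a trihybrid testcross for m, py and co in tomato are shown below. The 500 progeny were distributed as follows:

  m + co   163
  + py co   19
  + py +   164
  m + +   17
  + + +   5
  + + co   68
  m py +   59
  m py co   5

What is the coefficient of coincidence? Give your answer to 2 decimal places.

0.79

The two most frequent reciprocal classes, + py + and m + co, are the parental types, so the F1 was + py + / m + co.
The two rarest classes, + + + and m py co, are the double crossovers. Comparing them with the parentals, only the py allele has switched, so py is the middle locus and the order is m – py – co.
m–py: (127 + 10)/500 = 0.2740; py–co: (36 + 10)/500 = 0.0920.
Expected DCO frequency = 0.2740 × 0.0920 ≈ 0.02521; observed = 10/500 ≈ 0.02000.
Coefficient of coincidence = 0.02000/0.02521 ≈ 0.79.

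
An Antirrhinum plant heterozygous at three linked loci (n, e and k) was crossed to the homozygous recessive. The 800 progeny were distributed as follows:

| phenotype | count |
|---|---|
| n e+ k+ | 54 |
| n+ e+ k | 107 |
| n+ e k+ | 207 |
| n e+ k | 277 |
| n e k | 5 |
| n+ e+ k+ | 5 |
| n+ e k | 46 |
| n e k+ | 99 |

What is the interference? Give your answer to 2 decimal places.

0.66

The two most frequent reciprocal classes, n e+ k and n+ e k+, are the parental types, so the F1 was n e+ k / n+ e k+.
The two rarest classes, n e k and n+ e+ k+, are the double crossovers. Comparing them with the parentals, only the e allele has switched, so e is the middle locus and the order is n – e – k.
n–e: (206 + 10)/800 = 0.2700; e–k: (100 + 10)/800 = 0.1375.
Expected DCO frequency = 0.2700 × 0.1375 ≈ 0.03713; observed = 10/800 ≈ 0.01250.
Coefficient of coincidence = 0.01250/0.03713 ≈ 0.34; interference = 1 − 0.34 = 0.66.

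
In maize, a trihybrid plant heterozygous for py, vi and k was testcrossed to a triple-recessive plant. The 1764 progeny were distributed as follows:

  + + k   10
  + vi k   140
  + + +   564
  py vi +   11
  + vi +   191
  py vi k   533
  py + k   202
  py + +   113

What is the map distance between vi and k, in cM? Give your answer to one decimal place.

23.5 cM

The two most frequent reciprocal classes, py vi k and + + +, are the parental types, so the F1 was py vi k / + + +.
The two rarest classes, py vi + and + + k, are the double crossovers. Comparing them with the parentals, only the k allele has switched, so k is the middle locus and the order is vi – k – py.
Crossovers in the vi–k interval produce the single-crossover classes py + k and + vi + (202 + 191 = 393) plus the double crossovers (21).
RF(vi–k) = (393 + 21) / 1764 = 414/1764 = 0.2347 → 23.5 cM.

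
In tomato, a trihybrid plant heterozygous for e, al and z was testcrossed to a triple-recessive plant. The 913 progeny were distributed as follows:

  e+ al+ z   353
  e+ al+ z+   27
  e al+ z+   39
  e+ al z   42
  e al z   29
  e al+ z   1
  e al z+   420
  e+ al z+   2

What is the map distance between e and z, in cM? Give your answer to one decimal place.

6.5 cM

The two most frequent reciprocal classes, e+ al+ z and e al z+, are the parental types, so the F1 was e+ al+ z / e al z+.
The two rarest classes, e al+ z and e+ al z+, are the double crossovers. Comparing them with the parentals, only the e allele has switched, so e is the middle locus and the order is z – e – al.
Crossovers in the z–e interval produce the single-crossover classes e+ al+ z+ and e al z (27 + 29 = 56) plus the double crossovers (3).
RF(z–e) = (56 + 3) / 913 = 59/913 = 0.0646 → 6.5 cM.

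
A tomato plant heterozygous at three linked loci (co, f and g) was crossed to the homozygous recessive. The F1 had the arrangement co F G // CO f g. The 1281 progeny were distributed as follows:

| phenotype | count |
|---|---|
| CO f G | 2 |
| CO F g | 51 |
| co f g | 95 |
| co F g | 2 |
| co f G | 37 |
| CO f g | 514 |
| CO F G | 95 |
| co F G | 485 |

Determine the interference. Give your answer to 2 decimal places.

0.71

The two rarest classes, co F g and CO f G, are the double crossovers. Comparing them with the parentals, only the g allele has switched, so g is the middle locus and the order is f – g – co.
f–g: (88 + 4)/1281 = 0.0718; g–co: (190 + 4)/1281 = 0.1514.
Expected DCO frequency = 0.0718 × 0.1514 ≈ 0.01087; observed = 4/1281 ≈ 0.00312.
Coefficient of coincidence = 0.00312/0.01087 ≈ 0.29; interference = 1 − 0.29 = 0.71.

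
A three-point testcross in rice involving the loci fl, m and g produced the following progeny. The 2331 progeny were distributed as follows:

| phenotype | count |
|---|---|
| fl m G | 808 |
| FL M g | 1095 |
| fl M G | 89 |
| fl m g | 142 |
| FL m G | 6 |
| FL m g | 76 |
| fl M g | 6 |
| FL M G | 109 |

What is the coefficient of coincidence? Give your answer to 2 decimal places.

0.60

The two most frequent reciprocal classes, FL M g and fl m G, are the parental types, so the F1 was FL M g / fl m G.
The two rarest classes, fl M g and FL m G, are the double crossovers. Comparing them with the parentals, only the fl allele has switched, so fl is the middle locus and the order is g – fl – m.
g–fl: (251 + 12)/2331 = 0.1128; fl–m: (165 + 12)/2331 = 0.0759.
Expected DCO frequency = 0.1128 × 0.0759 ≈ 0.00856; observed = 12/2331 ≈ 0.00515.
Coefficient of coincidence = 0.00515/0.00856 ≈ 0.60.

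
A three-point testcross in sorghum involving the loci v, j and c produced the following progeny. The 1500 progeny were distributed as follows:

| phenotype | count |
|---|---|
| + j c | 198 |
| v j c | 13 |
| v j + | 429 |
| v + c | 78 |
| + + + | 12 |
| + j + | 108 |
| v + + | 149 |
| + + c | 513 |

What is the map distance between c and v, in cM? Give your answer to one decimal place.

The two most frequent reciprocal classes, + + c and v j +, are the parental types, so the F1 was + + c / v j +.
The two rarest classes, + + + and v j c, are the double crossovers. Comparing them with the parentals, only the c allele has switched, so c is the middle locus and the order is j – c – v.
Crossovers in the c–v interval produce the single-crossover classes v + c and + j + (78 + 108 = 186) plus the double crossovers (25).
RF(c–v) = (186 + 25) / 1500 = 211/1500 = 0.1407 → 14.1 cM.

14.1 cM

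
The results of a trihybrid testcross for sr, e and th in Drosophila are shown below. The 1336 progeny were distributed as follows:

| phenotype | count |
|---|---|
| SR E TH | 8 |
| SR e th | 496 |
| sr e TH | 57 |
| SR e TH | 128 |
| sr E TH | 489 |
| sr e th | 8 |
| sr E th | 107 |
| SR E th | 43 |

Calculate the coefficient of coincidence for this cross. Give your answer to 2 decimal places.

0.73

The two most frequent reciprocal classes, SR e th and sr E TH, are the parental types, so the F1 was SR e th / sr E TH.
The two rarest classes, sr e th and SR E TH, are the double crossovers. Comparing them with the parentals, only the sr allele has switched, so sr is the middle locus and the order is e – sr – th.
e–sr: (100 + 16)/1336 = 0.0868; sr–th: (235 + 16)/1336 = 0.1879.
Expected DCO frequency = 0.0868 × 0.1879 ≈ 0.01631; observed = 16/1336 ≈ 0.01198.
Coefficient of coincidence = 0.01198/0.01631 ≈ 0.73.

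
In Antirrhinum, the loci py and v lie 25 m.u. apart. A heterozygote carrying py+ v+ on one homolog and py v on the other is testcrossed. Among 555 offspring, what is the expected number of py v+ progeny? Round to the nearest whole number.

A map distance of 25 m.u. corresponds to a recombination frequency of 0.250.
The F1 is py+ v+ / py v, so py v+ is a recombinant gamete class with expected frequency r/2 = 0.250/2 = 0.1250.
Expected number = 0.1250 × 555 = 69.38 ≈ 69.

69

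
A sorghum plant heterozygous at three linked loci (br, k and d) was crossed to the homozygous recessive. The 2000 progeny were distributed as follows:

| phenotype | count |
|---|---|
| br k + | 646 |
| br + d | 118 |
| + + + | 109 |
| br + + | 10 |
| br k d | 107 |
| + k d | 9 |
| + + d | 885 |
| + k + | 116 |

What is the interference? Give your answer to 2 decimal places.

The two most frequent reciprocal classes, br k + and + + d, are the parental types, so the F1 was br k + / + + d.
The two rarest classes, br + + and + k d, are the double crossovers. Comparing them with the parentals, only the k allele has switched, so k is the middle locus and the order is br – k – d.
br–k: (234 + 19)/2000 = 0.1265; k–d: (216 + 19)/2000 = 0.1175.
Expected DCO frequency = 0.1265 × 0.1175 ≈ 0.01486; observed = 19/2000 ≈ 0.00950.
Coefficient of coincidence = 0.00950/0.01486 ≈ 0.64; interference = 1 − 0.64 = 0.36.

0.36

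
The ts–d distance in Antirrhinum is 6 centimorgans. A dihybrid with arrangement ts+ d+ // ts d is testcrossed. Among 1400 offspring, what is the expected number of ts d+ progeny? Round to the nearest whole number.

A map distance of 6 centimorgans corresponds to a recombination frequency of 0.060.
The F1 is ts+ d+ / ts d, so ts d+ is a recombinant gamete class with expected frequency r/2 = 0.060/2 = 0.0300.
Expected number = 0.0300 × 1400 = 42.00 ≈ 42.

42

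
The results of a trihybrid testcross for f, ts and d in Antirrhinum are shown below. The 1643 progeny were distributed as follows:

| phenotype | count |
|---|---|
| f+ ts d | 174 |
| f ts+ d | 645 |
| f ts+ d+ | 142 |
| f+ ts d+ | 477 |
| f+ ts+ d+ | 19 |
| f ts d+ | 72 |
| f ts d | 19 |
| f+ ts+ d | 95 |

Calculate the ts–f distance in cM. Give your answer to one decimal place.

The two most frequent reciprocal classes, f ts+ d and f+ ts d+, are the parental types, so the F1 was f ts+ d / f+ ts d+.
The two rarest classes, f ts d and f+ ts+ d+, are the double crossovers. Comparing them with the parentals, only the ts allele has switched, so ts is the middle locus and the order is f – ts – d.
Crossovers in the f–ts interval produce the single-crossover classes f+ ts+ d and f ts d+ (95 + 72 = 167) plus the double crossovers (38).
RF(f–ts) = (167 + 38) / 1643 = 205/1643 = 0.1248 → 12.5 cM.

12.5 cM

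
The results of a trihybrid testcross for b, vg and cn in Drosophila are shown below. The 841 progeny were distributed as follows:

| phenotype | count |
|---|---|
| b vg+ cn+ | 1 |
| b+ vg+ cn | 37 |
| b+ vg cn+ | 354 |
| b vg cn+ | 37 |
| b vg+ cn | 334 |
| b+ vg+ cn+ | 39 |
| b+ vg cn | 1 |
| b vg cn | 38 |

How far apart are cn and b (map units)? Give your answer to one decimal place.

9.0 map units

The two most frequent reciprocal classes, b vg+ cn and b+ vg cn+, are the parental types, so the F1 was b vg+ cn / b+ vg cn+.
The two rarest classes, b vg+ cn+ and b+ vg cn, are the double crossovers. Comparing them with the parentals, only the cn allele has switched, so cn is the middle locus and the order is vg – cn – b.
Crossovers in the cn–b interval produce the single-crossover classes b+ vg+ cn and b vg cn+ (37 + 37 = 74) plus the double crossovers (2).
RF(cn–b) = (74 + 2) / 841 = 76/841 = 0.0904 → 9.0 map units.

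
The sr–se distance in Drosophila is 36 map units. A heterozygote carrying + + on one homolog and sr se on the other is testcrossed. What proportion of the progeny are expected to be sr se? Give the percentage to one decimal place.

A map distance of 36 map units corresponds to a recombination frequency of 0.360.
The F1 is + + / sr se, so sr se is a parental gamete class with expected frequency (1 − r)/2 = 0.640/2 = 0.3200.
That is 0.3200 = 32.0% of the progeny.

32.0%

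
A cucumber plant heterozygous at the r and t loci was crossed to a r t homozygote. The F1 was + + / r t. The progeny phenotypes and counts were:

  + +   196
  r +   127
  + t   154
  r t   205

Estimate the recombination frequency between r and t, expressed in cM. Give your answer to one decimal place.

The recombinant classes are + t and r +: 154 + 127 = 281.
Recombination frequency = 281/682 = 0.4120 ≈ 41.2%, i.e. 41.2 cM.

41.2 cM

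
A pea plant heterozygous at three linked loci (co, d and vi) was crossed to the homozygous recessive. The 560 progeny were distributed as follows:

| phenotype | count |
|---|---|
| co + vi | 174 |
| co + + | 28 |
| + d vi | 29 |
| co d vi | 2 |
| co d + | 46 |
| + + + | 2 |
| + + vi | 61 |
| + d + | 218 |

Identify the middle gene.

The two most frequent reciprocal classes, co + vi and + d +, are the parental types, so the F1 was co + vi / + d +.
The two rarest classes, co d vi and + + +, are the double crossovers. Comparing them with the parentals, only the d allele has switched, so d is the middle locus and the order is co – d – vi.

d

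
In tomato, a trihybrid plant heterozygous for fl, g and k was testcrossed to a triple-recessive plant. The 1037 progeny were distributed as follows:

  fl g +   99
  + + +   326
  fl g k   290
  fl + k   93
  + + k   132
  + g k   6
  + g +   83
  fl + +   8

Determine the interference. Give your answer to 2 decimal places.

0.69

The two most frequent reciprocal classes, + + + and fl g k, are the parental types, so the F1 was + + + / fl g k.
The two rarest classes, fl + + and + g k, are the double crossovers. Comparing them with the parentals, only the fl allele has switched, so fl is the middle locus and the order is g – fl – k.
g–fl: (176 + 14)/1037 = 0.1832; fl–k: (231 + 14)/1037 = 0.2363.
Expected DCO frequency = 0.1832 × 0.2363 ≈ 0.04329; observed = 14/1037 ≈ 0.01350.
Coefficient of coincidence = 0.01350/0.04329 ≈ 0.31; interference = 1 − 0.31 = 0.69.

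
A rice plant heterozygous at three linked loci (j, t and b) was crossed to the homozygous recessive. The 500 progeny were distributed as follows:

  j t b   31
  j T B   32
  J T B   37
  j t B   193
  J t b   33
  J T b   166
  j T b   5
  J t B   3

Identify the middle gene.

j

The two most frequent reciprocal classes, j t B and J T b, are the parental types, so the F1 was j t B / J T b.
The two rarest classes, J t B and j T b, are the double crossovers. Comparing them with the parentals, only the j allele has switched, so j is the middle locus and the order is t – j – b.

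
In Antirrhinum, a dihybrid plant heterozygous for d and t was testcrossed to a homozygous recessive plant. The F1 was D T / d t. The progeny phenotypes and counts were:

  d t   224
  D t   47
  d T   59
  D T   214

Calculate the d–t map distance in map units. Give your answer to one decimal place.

The recombinant classes are D t and d T: 47 + 59 = 106.
Recombination frequency = 106/544 = 0.1949 ≈ 19.5%, i.e. 19.5 map units.

19.5 map units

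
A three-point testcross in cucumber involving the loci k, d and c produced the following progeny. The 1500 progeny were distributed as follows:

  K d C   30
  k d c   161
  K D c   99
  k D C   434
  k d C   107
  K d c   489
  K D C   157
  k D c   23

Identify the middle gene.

The two most frequent reciprocal classes, k D C and K d c, are the parental types, so the F1 was k D C / K d c.
The two rarest classes, k D c and K d C, are the double crossovers. Comparing them with the parentals, only the c allele has switched, so c is the middle locus and the order is d – c – k.

c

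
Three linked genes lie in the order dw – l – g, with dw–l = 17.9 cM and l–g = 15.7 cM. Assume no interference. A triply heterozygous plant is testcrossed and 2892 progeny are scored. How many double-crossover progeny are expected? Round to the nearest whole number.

81

Map distances give recombination frequencies of 0.179 and 0.157 for the two intervals.
With no interference, expected double-crossover frequency = 0.179 × 0.157 = 0.02810.
Expected number = 0.02810 × 2892 = 81.27 ≈ 81.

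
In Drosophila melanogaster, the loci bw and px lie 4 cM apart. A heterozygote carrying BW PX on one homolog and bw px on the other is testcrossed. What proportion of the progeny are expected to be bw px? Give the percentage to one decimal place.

A map distance of 4 cM corresponds to a recombination frequency of 0.040.
The F1 is BW PX / bw px, so bw px is a parental gamete class with expected frequency (1 − r)/2 = 0.960/2 = 0.4800.
That is 0.4800 = 48.0% of the progeny.

48.0%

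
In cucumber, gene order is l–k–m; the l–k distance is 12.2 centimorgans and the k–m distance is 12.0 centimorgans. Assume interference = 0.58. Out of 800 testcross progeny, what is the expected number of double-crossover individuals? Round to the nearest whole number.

Map distances give recombination frequencies of 0.122 and 0.120 for the two intervals.
With interference 0.58 (so coincidence = 0.42), expected double-crossover frequency = 0.122 × 0.120 × 0.42 = 0.00615.
Expected number = 0.00615 × 800 = 4.92 ≈ 5.

5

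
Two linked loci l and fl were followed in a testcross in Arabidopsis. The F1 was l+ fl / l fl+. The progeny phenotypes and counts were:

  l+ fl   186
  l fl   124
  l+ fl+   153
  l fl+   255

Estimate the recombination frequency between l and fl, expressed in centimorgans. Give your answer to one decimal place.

The recombinant classes are l+ fl+ and l fl: 153 + 124 = 277.
Recombination frequency = 277/718 = 0.3858 ≈ 38.6%, i.e. 38.6 centimorgans.

38.6 centimorgans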